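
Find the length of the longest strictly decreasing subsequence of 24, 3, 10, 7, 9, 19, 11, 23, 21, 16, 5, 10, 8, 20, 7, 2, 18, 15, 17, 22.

8

One longest decreasing subsequence is 24, 23, 21, 16, 10, 8, 7, 2 (positions 1,8,9,10,12,13,15,16), of length 8; no longer one exists.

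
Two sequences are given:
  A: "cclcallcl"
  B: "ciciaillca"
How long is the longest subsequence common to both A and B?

6

A longest common subsequence is ccallc (length 6); the LCS DP confirms no longer common subsequence exists.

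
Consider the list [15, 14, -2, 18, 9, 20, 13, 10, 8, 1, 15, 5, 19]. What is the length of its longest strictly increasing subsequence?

Let dp[i] be the longest increasing subsequence ending at position i. Then dp = [1, 1, 1, 2, 2, 3, 3, 3, 2, 2, 4, 3, 5].
The maximum is 5; one witness is -2, 9, 13, 15, 19 at positions 3,5,7,11,13.

5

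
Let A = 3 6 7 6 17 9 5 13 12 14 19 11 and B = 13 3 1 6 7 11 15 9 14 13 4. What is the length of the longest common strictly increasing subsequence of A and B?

A longest common strictly increasing subsequence is 3, 6, 7, 9, 14 (length 5); it appears in order in both A and B, and no longer such subsequence exists.

5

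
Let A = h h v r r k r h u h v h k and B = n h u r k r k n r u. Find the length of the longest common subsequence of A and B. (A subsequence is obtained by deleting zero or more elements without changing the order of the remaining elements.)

6

A longest common subsequence is hrrkru (length 6); the LCS DP confirms no longer common subsequence exists.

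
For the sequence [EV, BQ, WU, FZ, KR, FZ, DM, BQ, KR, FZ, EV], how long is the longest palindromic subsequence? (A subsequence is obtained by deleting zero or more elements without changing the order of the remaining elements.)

7

One longest palindromic subsequence is EV FZ KR BQ KR FZ EV (positions 1,4,5,8,9,10,11); it reads the same forward and backward, and the interval DP gives dp[1][11] = 7.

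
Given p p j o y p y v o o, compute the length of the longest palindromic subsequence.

5

Using dp[i][j] = 2 + dp[i+1][j−1] if the ends match, else max(dp[i+1][j], dp[i][j−1]):
dp[1][10] = 5. A witness is oypyo at positions 4,5,6,7,10.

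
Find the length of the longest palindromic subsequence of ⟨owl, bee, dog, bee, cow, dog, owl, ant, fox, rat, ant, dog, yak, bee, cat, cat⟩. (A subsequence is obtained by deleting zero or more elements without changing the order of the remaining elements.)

Using dp[i][j] = 2 + dp[i+1][j−1] if the ends match, else max(dp[i+1][j], dp[i][j−1]):
dp[1][16] = 7. A witness is bee dog ant rat ant dog bee at positions 4,6,8,10,11,12,14.

7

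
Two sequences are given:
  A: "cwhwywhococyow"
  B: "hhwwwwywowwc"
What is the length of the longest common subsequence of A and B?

A longest common subsequence is wwywoc (length 6); the LCS DP confirms no longer common subsequence exists.

6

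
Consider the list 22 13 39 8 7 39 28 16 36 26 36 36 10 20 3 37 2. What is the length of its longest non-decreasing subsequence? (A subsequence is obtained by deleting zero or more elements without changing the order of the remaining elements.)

Let dp[i] be the longest non-decreasing subsequence ending at position i. Then dp = [1, 1, 2, 1, 1, 3, 2, 2, 3, 3, 4, 5, 2, 3, 1, 6, 1].
The maximum is 6; one witness is 22, 28, 36, 36, 36, 37 at positions 1,7,9,11,12,16.

6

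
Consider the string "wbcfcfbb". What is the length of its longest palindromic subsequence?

One longest palindromic subsequence is bfcfb (positions 2,4,5,6,8); it reads the same forward and backward, and the interval DP gives dp[1][8] = 5.

5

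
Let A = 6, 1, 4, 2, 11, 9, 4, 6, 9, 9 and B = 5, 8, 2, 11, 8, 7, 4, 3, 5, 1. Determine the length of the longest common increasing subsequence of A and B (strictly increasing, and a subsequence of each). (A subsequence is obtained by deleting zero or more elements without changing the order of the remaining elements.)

2

For each value that appears in both, track the longest common increasing run ending there.
The best achievable length is 2; one witness is 2, 11 (A-positions 4,5, B-positions 3,4).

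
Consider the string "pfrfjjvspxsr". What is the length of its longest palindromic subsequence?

One longest palindromic subsequence is rsxsr (positions 3,8,10,11,12); it reads the same forward and backward, and the interval DP gives dp[1][12] = 5.

5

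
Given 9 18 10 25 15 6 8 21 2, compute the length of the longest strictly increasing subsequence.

Let dp[i] be the longest increasing subsequence ending at position i. Then dp = [1, 2, 2, 3, 3, 1, 2, 4, 1].
The maximum is 4; one witness is 9, 10, 15, 21 at positions 1,3,5,8.

4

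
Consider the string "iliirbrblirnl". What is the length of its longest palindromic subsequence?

Using dp[i][j] = 2 + dp[i+1][j−1] if the ends match, else max(dp[i+1][j], dp[i][j−1]):
dp[1][13] = 7. A witness is lrbrbrl at positions 2,5,6,7,8,11,13.

7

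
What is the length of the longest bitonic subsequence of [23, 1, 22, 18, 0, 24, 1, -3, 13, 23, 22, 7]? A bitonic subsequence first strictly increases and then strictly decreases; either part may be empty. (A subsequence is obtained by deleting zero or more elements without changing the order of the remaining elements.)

Let inc[i] be the LIS ending at i and dec[i] the longest strictly decreasing subsequence starting at i. inc = [1, 1, 2, 2, 1, 3, 2, 1, 3, 4, 4, 3], dec = [5, 3, 4, 3, 2, 4, 2, 1, 2, 3, 2, 1].
max_i inc[i]+dec[i]−1 = 6, with one witness 1, 22, 24, 23, 22, 7.

6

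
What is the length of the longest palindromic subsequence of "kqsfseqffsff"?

6

One longest palindromic subsequence is fsffsf (positions 4,5,8,9,10,12); it reads the same forward and backward, and the interval DP gives dp[1][12] = 6.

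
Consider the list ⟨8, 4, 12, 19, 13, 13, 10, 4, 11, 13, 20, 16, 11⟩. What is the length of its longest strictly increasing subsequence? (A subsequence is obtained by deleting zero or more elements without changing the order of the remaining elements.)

Scanning left to right, the best length ending at each element is: 8→1, 4→1, 12→2, 19→3, 13→3, 13→3, 10→2, 4→1, 11→3, 13→4, 20→5, 16→5, 11→3.
So the longest increasing subsequence has length 5, e.g. 8, 10, 11, 13, 20.

5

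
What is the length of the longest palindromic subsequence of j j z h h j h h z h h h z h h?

One longest palindromic subsequence is hhzhhhzhh (positions 4,5,9,10,11,12,13,14,15); it reads the same forward and backward, and the interval DP gives dp[1][15] = 9.

9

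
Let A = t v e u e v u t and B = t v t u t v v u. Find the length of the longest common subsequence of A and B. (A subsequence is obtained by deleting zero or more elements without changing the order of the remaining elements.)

A longest common subsequence is tvuvu (length 5); the LCS DP confirms no longer common subsequence exists.

5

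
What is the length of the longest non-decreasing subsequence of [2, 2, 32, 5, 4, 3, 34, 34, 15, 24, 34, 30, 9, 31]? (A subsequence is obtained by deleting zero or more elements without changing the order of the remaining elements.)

7

One longest non-decreasing subsequence is 2, 2, 5, 15, 24, 30, 31 (positions 1,2,4,9,10,12,14), of length 7; no longer one exists.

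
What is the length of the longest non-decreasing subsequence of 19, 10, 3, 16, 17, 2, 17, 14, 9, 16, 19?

5

Let dp[i] be the longest non-decreasing subsequence ending at position i. Then dp = [1, 1, 1, 2, 3, 1, 4, 2, 2, 3, 5].
The maximum is 5; one witness is 10, 16, 17, 17, 19 at positions 2,4,5,7,11.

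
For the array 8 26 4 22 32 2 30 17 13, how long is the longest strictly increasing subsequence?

Scanning left to right, the best length ending at each element is: 8→1, 26→2, 4→1, 22→2, 32→3, 2→1, 30→3, 17→2, 13→2.
So the longest increasing subsequence has length 3, e.g. 8, 26, 32.

3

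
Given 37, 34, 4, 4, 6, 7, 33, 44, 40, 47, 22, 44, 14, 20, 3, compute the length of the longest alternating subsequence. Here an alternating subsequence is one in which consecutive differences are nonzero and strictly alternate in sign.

Track the best alternating length ending on an up-step vs a down-step at each position: up/down = 1/1, 1/2, 1/2, 1/2, 3/2, 3/2, 3/2, 3/1, 3/4, 5/1, 3/6, 7/6, 3/8, 9/8, 1/10.
The maximum over both is 10; one such subsequence is 37, 34, 44, 40, 47, 22, 44, 14, 20, 3.

10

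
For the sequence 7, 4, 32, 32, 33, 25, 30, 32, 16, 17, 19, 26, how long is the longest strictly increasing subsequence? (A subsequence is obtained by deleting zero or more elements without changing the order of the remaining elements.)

Scanning left to right, the best length ending at each element is: 7→1, 4→1, 32→2, 32→2, 33→3, 25→2, 30→3, 32→4, 16→2, 17→3, 19→4, 26→5.
So the longest increasing subsequence has length 5, e.g. 7, 16, 17, 19, 26.

5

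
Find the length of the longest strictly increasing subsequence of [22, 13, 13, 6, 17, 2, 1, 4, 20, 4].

Let dp[i] be the longest increasing subsequence ending at position i. Then dp = [1, 1, 1, 1, 2, 1, 1, 2, 3, 2].
The maximum is 3; one witness is 13, 17, 20 at positions 2,5,9.

3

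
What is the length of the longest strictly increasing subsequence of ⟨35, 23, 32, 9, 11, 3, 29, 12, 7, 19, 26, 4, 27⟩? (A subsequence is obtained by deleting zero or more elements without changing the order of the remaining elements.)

6

One longest increasing subsequence is 9, 11, 12, 19, 26, 27 (positions 4,5,8,10,11,13), of length 6; no longer one exists.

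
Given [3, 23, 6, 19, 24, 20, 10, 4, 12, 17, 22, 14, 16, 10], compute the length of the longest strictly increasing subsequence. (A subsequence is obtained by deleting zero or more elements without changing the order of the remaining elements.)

Let dp[i] be the longest increasing subsequence ending at position i. Then dp = [1, 2, 2, 3, 4, 4, 3, 2, 4, 5, 6, 5, 6, 3].
The maximum is 6; one witness is 3, 6, 10, 12, 17, 22 at positions 1,3,7,9,10,11.

6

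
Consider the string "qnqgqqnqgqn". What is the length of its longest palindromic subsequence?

9

Using dp[i][j] = 2 + dp[i+1][j−1] if the ends match, else max(dp[i+1][j], dp[i][j−1]):
dp[1][11] = 9. A witness is nqgqnqgqn at positions 2,3,4,5,7,8,9,10,11.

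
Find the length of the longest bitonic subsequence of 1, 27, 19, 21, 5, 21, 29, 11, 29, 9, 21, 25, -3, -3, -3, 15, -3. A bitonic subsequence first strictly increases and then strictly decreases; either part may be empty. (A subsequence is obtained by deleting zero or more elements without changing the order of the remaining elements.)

7

Let inc[i] be the LIS ending at i and dec[i] the longest strictly decreasing subsequence starting at i. inc = [1, 2, 2, 3, 2, 3, 4, 3, 4, 3, 4, 5, 1, 1, 1, 4, 1], dec = [2, 5, 4, 4, 2, 4, 4, 3, 4, 2, 3, 3, 1, 1, 1, 2, 1].
max_i inc[i]+dec[i]−1 = 7, with one witness 1, 19, 21, 29, 25, 15, -3.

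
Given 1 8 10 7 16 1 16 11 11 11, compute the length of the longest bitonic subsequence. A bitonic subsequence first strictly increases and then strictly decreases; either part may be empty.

One longest bitonic subsequence is 1, 8, 10, 7, 1 (positions 1,2,3,4,6): it rises to 10 then falls. Length 5 is optimal.

5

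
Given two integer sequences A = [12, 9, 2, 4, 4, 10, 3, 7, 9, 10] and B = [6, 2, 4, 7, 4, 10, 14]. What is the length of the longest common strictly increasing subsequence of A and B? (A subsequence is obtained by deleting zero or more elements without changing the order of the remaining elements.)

4

A longest common strictly increasing subsequence is 2, 4, 7, 10 (length 4); it appears in order in both A and B, and no longer such subsequence exists.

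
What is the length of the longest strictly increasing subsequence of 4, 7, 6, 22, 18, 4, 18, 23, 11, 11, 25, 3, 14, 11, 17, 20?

Scanning left to right, the best length ending at each element is: 4→1, 7→2, 6→2, 22→3, 18→3, 4→1, 18→3, 23→4, 11→3, 11→3, 25→5, 3→1, 14→4, 11→3, 17→5, 20→6.
So the longest increasing subsequence has length 6, e.g. 4, 7, 11, 14, 17, 20.

6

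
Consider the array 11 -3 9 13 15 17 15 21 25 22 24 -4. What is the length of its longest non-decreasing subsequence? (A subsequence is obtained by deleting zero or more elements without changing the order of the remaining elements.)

8

One longest non-decreasing subsequence is -3, 9, 13, 15, 17, 21, 22, 24 (positions 2,3,4,5,6,8,10,11), of length 8; no longer one exists.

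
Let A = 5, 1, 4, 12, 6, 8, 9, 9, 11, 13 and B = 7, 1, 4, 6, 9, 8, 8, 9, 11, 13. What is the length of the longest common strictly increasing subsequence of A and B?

A longest common strictly increasing subsequence is 1, 4, 6, 8, 9, 11, 13 (length 7); it appears in order in both A and B, and no longer such subsequence exists.

7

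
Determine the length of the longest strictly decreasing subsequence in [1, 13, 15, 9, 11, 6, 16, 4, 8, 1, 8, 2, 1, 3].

6

Let dp[i] be the longest decreasing subsequence ending at position i. Then dp = [1, 1, 1, 2, 2, 3, 1, 4, 3, 5, 3, 5, 6, 5].
The maximum is 6; one witness is 13, 9, 6, 4, 2, 1 at positions 2,4,6,8,12,13.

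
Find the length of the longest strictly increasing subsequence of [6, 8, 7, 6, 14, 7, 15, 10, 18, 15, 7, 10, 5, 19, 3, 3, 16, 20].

7

Scanning left to right, the best length ending at each element is: 6→1, 8→2, 7→2, 6→1, 14→3, 7→2, 15→4, 10→3, 18→5, 15→4, 7→2, 10→3, 5→1, 19→6, 3→1, 3→1, 16→5, 20→7.
So the longest increasing subsequence has length 7, e.g. 6, 8, 14, 15, 18, 19, 20.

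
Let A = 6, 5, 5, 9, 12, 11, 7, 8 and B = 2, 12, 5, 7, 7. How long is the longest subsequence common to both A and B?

2

Backtracking the LCS table gives one alignment: 5 (A2,B3) → 7 (A7,B5).
So the longest common subsequence has length 2.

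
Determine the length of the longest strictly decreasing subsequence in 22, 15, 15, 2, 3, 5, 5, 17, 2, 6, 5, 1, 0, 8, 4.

6

Scanning left to right, the best length ending at each element is: 22→1, 15→2, 15→2, 2→3, 3→3, 5→3, 5→3, 17→2, 2→4, 6→3, 5→4, 1→5, 0→6, 8→3, 4→5.
So the longest decreasing subsequence has length 6, e.g. 22, 15, 3, 2, 1, 0.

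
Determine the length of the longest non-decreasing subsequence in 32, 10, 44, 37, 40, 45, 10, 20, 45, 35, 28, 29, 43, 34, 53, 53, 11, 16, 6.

Scanning left to right, the best length ending at each element is: 32→1, 10→1, 44→2, 37→2, 40→3, 45→4, 10→2, 20→3, 45→5, 35→4, 28→4, 29→5, 43→6, 34→6, 53→7, 53→8, 11→3, 16→4, 6→1.
So the longest non-decreasing subsequence has length 8, e.g. 10, 10, 20, 28, 29, 43, 53, 53.

8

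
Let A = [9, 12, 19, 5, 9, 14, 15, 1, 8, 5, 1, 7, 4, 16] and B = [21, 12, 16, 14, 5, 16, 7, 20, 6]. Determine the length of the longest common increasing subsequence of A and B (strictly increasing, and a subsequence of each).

3

For each value that appears in both, track the longest common increasing run ending there.
The best achievable length is 3; one witness is 12, 14, 16 (A-positions 2,6,14, B-positions 2,4,6).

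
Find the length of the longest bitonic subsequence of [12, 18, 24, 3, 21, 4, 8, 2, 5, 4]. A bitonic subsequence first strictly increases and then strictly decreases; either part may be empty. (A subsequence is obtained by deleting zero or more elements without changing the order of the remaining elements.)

7

Let inc[i] be the LIS ending at i and dec[i] the longest strictly decreasing subsequence starting at i. inc = [1, 2, 3, 1, 3, 2, 3, 1, 3, 2], dec = [4, 4, 5, 2, 4, 2, 3, 1, 2, 1].
max_i inc[i]+dec[i]−1 = 7, with one witness 12, 18, 24, 21, 8, 5, 4.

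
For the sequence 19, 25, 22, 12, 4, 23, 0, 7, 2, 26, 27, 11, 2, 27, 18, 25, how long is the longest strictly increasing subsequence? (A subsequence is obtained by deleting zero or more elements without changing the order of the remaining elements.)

Let dp[i] be the longest increasing subsequence ending at position i. Then dp = [1, 2, 2, 1, 1, 3, 1, 2, 2, 4, 5, 3, 2, 5, 4, 5].
The maximum is 5; one witness is 19, 22, 23, 26, 27 at positions 1,3,6,10,11.

5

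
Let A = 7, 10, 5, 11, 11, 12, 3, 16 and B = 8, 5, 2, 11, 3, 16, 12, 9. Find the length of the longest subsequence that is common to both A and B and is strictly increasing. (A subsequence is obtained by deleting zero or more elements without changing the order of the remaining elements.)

3

A longest common strictly increasing subsequence is 5, 11, 16 (length 3); it appears in order in both A and B, and no longer such subsequence exists.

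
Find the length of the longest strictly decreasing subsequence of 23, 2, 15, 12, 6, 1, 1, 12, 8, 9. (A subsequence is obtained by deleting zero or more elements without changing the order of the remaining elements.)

Let dp[i] be the longest decreasing subsequence ending at position i. Then dp = [1, 2, 2, 3, 4, 5, 5, 3, 4, 4].
The maximum is 5; one witness is 23, 15, 12, 6, 1 at positions 1,3,4,5,6.

5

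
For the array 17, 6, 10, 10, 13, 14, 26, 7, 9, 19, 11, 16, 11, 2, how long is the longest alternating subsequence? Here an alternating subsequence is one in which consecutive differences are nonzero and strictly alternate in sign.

Track the best alternating length ending on an up-step vs a down-step at each position: up/down = 1/1, 1/2, 3/2, 3/2, 3/2, 3/2, 3/1, 3/4, 5/4, 5/4, 5/6, 7/6, 5/8, 1/8.
The maximum over both is 8; one such subsequence is 17, 6, 10, 7, 19, 11, 16, 11.

8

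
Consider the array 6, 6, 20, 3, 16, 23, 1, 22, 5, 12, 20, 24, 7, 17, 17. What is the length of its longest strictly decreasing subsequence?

Let dp[i] be the longest decreasing subsequence ending at position i. Then dp = [1, 1, 1, 2, 2, 1, 3, 2, 3, 3, 3, 1, 4, 4, 4].
The maximum is 4; one witness is 20, 16, 12, 7 at positions 3,5,10,13.

4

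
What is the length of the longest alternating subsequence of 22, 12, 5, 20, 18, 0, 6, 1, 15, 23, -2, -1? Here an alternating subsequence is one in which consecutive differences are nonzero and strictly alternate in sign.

Track the best alternating length ending on an up-step vs a down-step at each position: up/down = 1/1, 1/2, 1/2, 3/2, 3/4, 1/4, 5/4, 5/6, 7/4, 7/1, 1/8, 9/8.
The maximum over both is 9; one such subsequence is 22, 12, 20, 0, 6, 1, 15, -2, -1.

9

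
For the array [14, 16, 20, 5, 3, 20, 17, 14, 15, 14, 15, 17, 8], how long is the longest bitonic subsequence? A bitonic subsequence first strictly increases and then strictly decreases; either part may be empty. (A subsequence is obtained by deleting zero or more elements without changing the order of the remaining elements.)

7

One longest bitonic subsequence is 14, 16, 20, 17, 15, 14, 8 (positions 1,2,3,7,9,10,13): it rises to 20 then falls. Length 7 is optimal.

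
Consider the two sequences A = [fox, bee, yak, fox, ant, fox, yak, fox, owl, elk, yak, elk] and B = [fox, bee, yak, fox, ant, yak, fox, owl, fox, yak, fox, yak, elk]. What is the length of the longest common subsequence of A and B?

A longest common subsequence is fox, bee, yak, fox, ant, fox, yak, fox, yak, elk (length 10); the LCS DP confirms no longer common subsequence exists.

10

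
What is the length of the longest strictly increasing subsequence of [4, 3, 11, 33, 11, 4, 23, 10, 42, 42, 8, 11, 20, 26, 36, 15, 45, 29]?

One longest increasing subsequence is 3, 4, 10, 11, 20, 26, 36, 45 (positions 2,6,8,12,13,14,15,17), of length 8; no longer one exists.

8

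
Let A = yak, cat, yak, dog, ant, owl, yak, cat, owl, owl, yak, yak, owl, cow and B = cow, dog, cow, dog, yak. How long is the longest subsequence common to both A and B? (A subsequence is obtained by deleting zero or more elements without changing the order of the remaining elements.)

2

Backtracking the LCS table gives one alignment: dog (A4,B4) → yak (A12,B5).
So the longest common subsequence has length 2.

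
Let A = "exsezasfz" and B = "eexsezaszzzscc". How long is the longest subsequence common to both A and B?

8

Backtracking the LCS table gives one alignment: e (A1,B2) → x (A2,B3) → s (A3,B4) → e (A4,B5) → z (A5,B6) → a (A6,B7) → s (A7,B8) → z (A9,B11).
So the longest common subsequence has length 8.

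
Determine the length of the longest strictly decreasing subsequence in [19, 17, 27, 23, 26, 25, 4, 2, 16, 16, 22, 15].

Let dp[i] be the longest decreasing subsequence ending at position i. Then dp = [1, 2, 1, 2, 2, 3, 4, 5, 4, 4, 4, 5].
The maximum is 5; one witness is 27, 26, 25, 4, 2 at positions 3,5,6,7,8.

5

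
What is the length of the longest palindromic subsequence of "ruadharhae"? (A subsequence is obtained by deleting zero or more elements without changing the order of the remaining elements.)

5

One longest palindromic subsequence is ahrha (positions 3,5,7,8,9); it reads the same forward and backward, and the interval DP gives dp[1][10] = 5.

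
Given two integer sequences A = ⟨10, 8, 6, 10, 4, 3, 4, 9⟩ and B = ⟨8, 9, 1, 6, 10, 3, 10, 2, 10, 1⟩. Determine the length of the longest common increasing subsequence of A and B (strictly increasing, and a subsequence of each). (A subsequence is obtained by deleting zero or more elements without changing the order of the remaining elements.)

A longest common strictly increasing subsequence is 8, 9 (length 2); it appears in order in both A and B, and no longer such subsequence exists.

2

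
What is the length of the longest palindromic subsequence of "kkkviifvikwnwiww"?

One longest palindromic subsequence is kviivk (positions 3,4,5,6,8,10); it reads the same forward and backward, and the interval DP gives dp[1][16] = 6.

6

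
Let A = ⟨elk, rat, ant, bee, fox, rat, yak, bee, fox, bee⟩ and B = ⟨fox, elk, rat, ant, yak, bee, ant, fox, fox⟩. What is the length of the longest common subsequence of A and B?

6

A longest common subsequence is elk, rat, ant, bee, fox, fox (length 6); the LCS DP confirms no longer common subsequence exists.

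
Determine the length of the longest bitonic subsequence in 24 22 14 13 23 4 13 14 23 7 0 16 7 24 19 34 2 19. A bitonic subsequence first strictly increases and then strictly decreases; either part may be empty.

7

One longest bitonic subsequence is 4, 13, 14, 23, 16, 7, 2 (positions 6,7,8,9,12,13,17): it rises to 23 then falls. Length 7 is optimal.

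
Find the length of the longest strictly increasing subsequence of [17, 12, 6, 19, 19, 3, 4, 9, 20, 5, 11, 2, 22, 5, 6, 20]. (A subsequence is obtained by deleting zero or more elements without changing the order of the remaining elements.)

One longest increasing subsequence is 3, 4, 9, 20, 22 (positions 6,7,8,9,13), of length 5; no longer one exists.

5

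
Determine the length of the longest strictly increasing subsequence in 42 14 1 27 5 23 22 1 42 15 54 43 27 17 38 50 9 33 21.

Let dp[i] be the longest increasing subsequence ending at position i. Then dp = [1, 1, 1, 2, 2, 3, 3, 1, 4, 3, 5, 5, 4, 4, 5, 6, 3, 5, 5].
The maximum is 6; one witness is 1, 5, 23, 42, 43, 50 at positions 3,5,6,9,12,16.

6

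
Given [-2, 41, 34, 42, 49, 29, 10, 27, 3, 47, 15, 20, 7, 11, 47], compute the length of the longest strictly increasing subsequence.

One longest increasing subsequence is -2, 10, 15, 20, 47 (positions 1,7,11,12,15), of length 5; no longer one exists.

5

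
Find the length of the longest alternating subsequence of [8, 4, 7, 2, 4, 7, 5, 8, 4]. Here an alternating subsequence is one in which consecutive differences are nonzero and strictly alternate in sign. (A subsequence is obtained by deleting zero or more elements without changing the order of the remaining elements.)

8

A longest alternating subsequence is 8, 4, 7, 2, 7, 5, 8, 4 (positions 1,2,3,4,6,7,8,9); its 7 consecutive differences strictly alternate in sign, and length 8 is optimal.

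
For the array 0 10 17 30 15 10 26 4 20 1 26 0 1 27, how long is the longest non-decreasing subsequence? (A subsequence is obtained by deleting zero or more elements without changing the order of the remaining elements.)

Scanning left to right, the best length ending at each element is: 0→1, 10→2, 17→3, 30→4, 15→3, 10→3, 26→4, 4→2, 20→4, 1→2, 26→5, 0→2, 1→3, 27→6.
So the longest non-decreasing subsequence has length 6, e.g. 0, 10, 17, 26, 26, 27.

6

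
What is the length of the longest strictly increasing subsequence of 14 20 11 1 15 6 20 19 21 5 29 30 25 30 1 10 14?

Scanning left to right, the best length ending at each element is: 14→1, 20→2, 11→1, 1→1, 15→2, 6→2, 20→3, 19→3, 21→4, 5→2, 29→5, 30→6, 25→5, 30→6, 1→1, 10→3, 14→4.
So the longest increasing subsequence has length 6, e.g. 14, 15, 20, 21, 29, 30.

6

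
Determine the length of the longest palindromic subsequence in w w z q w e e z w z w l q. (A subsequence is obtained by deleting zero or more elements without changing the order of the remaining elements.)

8

Using dp[i][j] = 2 + dp[i+1][j−1] if the ends match, else max(dp[i+1][j], dp[i][j−1]):
dp[1][13] = 8. A witness is wzweewzw at positions 2,3,5,6,7,9,10,11.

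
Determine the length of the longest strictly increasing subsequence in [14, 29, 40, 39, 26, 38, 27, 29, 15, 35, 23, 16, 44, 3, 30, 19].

Let dp[i] be the longest increasing subsequence ending at position i. Then dp = [1, 2, 3, 3, 2, 3, 3, 4, 2, 5, 3, 3, 6, 1, 5, 4].
The maximum is 6; one witness is 14, 26, 27, 29, 35, 44 at positions 1,5,7,8,10,13.

6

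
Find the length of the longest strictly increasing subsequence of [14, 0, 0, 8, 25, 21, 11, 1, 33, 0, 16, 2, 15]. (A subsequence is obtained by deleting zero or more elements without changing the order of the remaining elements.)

4

One longest increasing subsequence is 0, 8, 25, 33 (positions 2,4,5,9), of length 4; no longer one exists.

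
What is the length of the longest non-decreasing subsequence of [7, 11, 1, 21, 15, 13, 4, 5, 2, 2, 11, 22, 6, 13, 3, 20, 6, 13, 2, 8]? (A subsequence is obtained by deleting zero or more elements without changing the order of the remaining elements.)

6

Scanning left to right, the best length ending at each element is: 7→1, 11→2, 1→1, 21→3, 15→3, 13→3, 4→2, 5→3, 2→2, 2→3, 11→4, 22→5, 6→4, 13→5, 3→4, 20→6, 6→5, 13→6, 2→4, 8→6.
So the longest non-decreasing subsequence has length 6, e.g. 1, 4, 5, 11, 13, 20.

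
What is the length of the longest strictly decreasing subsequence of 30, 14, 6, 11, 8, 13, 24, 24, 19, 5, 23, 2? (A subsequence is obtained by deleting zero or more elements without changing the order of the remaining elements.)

6

Scanning left to right, the best length ending at each element is: 30→1, 14→2, 6→3, 11→3, 8→4, 13→3, 24→2, 24→2, 19→3, 5→5, 23→3, 2→6.
So the longest decreasing subsequence has length 6, e.g. 30, 14, 11, 8, 5, 2.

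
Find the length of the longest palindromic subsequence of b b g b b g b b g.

One longest palindromic subsequence is bbgbbgbb (positions 1,2,3,4,5,6,7,8); it reads the same forward and backward, and the interval DP gives dp[1][9] = 8.

8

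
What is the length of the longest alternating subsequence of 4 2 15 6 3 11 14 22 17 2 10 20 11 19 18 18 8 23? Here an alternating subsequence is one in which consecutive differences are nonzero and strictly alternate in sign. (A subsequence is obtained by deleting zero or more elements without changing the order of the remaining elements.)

11

A longest alternating subsequence is 4, 2, 15, 6, 22, 17, 20, 11, 19, 18, 23 (positions 1,2,3,4,8,9,12,13,14,15,18); its 10 consecutive differences strictly alternate in sign, and length 11 is optimal.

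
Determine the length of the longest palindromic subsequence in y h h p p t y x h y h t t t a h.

Using dp[i][j] = 2 + dp[i+1][j−1] if the ends match, else max(dp[i+1][j], dp[i][j−1]):
dp[1][16] = 7. A witness is hthyhth at positions 2,6,9,10,11,14,16.

7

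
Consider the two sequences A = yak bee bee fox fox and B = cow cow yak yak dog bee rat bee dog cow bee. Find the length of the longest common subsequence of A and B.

A longest common subsequence is yak, bee, bee (length 3); the LCS DP confirms no longer common subsequence exists.

3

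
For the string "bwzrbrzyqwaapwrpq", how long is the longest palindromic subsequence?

7

One longest palindromic subsequence is wzrbrzw (positions 2,3,4,5,6,7,14); it reads the same forward and backward, and the interval DP gives dp[1][17] = 7.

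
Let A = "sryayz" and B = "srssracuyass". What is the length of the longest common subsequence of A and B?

4

A longest common subsequence is srya (length 4); the LCS DP confirms no longer common subsequence exists.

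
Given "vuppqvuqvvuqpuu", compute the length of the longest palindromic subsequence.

One longest palindromic subsequence is upquvvuqpu (positions 2,4,5,7,9,10,11,12,13,15); it reads the same forward and backward, and the interval DP gives dp[1][15] = 10.

10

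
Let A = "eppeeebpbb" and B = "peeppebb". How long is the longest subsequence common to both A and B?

6

Backtracking the LCS table gives one alignment: e (A1,B3) → p (A2,B4) → p (A3,B5) → e (A6,B6) → b (A9,B7) → b (A10,B8).
So the longest common subsequence has length 6.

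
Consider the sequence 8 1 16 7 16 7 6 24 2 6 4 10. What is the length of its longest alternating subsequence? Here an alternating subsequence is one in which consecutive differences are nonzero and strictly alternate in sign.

A longest alternating subsequence is 8, 1, 16, 7, 16, 7, 24, 2, 6, 4, 10 (positions 1,2,3,4,5,6,8,9,10,11,12); its 10 consecutive differences strictly alternate in sign, and length 11 is optimal.

11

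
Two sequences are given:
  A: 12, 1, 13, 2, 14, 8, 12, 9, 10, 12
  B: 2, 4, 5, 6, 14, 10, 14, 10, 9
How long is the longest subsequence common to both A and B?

3

Backtracking the LCS table gives one alignment: 2 (A4,B1) → 14 (A5,B7) → 9 (A8,B9).
So the longest common subsequence has length 3.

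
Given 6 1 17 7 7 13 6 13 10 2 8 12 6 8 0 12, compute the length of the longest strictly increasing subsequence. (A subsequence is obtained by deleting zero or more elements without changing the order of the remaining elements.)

5

Scanning left to right, the best length ending at each element is: 6→1, 1→1, 17→2, 7→2, 7→2, 13→3, 6→2, 13→3, 10→3, 2→2, 8→3, 12→4, 6→3, 8→4, 0→1, 12→5.
So the longest increasing subsequence has length 5, e.g. 1, 2, 6, 8, 12.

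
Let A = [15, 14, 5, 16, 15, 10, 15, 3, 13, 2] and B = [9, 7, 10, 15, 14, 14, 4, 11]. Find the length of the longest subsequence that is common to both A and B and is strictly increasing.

2

A longest common strictly increasing subsequence is 10, 15 (length 2); it appears in order in both A and B, and no longer such subsequence exists.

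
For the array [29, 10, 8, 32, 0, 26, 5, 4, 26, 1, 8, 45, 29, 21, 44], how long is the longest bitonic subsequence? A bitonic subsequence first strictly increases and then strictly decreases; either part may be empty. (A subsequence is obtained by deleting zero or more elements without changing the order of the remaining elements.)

6

Let inc[i] be the LIS ending at i and dec[i] the longest strictly decreasing subsequence starting at i. inc = [1, 1, 1, 2, 1, 2, 2, 2, 3, 2, 3, 4, 4, 4, 5], dec = [6, 5, 4, 5, 1, 4, 3, 2, 2, 1, 1, 3, 2, 1, 1].
max_i inc[i]+dec[i]−1 = 6, with one witness 29, 10, 8, 5, 4, 1.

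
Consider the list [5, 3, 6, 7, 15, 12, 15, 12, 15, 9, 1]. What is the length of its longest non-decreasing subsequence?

6

Let dp[i] be the longest non-decreasing subsequence ending at position i. Then dp = [1, 1, 2, 3, 4, 4, 5, 5, 6, 4, 1].
The maximum is 6; one witness is 5, 6, 7, 15, 15, 15 at positions 1,3,4,5,7,9.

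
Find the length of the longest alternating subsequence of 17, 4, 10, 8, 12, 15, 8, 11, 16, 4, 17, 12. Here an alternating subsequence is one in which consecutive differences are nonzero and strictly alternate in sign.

10

Track the best alternating length ending on an up-step vs a down-step at each position: up/down = 1/1, 1/2, 3/2, 3/4, 5/2, 5/2, 3/6, 7/6, 7/2, 1/8, 9/1, 9/10.
The maximum over both is 10; one such subsequence is 17, 4, 10, 8, 12, 8, 11, 4, 17, 12.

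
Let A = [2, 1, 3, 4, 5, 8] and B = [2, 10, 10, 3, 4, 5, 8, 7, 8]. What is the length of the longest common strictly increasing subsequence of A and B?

5

For each value that appears in both, track the longest common increasing run ending there.
The best achievable length is 5; one witness is 2, 3, 4, 5, 8 (A-positions 1,3,4,5,6, B-positions 1,4,5,6,7).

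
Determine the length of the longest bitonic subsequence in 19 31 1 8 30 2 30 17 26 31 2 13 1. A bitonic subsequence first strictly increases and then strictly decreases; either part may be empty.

7

Let inc[i] be the LIS ending at i and dec[i] the longest strictly decreasing subsequence starting at i. inc = [1, 2, 1, 2, 3, 2, 3, 3, 4, 5, 2, 3, 1], dec = [4, 5, 1, 3, 4, 2, 4, 3, 3, 3, 2, 2, 1].
max_i inc[i]+dec[i]−1 = 7, with one witness 1, 8, 17, 26, 31, 13, 1.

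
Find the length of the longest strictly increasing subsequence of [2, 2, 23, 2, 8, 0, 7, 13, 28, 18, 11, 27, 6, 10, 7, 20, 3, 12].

Let dp[i] be the longest increasing subsequence ending at position i. Then dp = [1, 1, 2, 1, 2, 1, 2, 3, 4, 4, 3, 5, 2, 3, 3, 5, 2, 4].
The maximum is 5; one witness is 2, 8, 13, 18, 27 at positions 1,5,8,10,12.

5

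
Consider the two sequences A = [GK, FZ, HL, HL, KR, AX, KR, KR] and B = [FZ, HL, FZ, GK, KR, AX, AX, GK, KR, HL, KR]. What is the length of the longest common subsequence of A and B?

Backtracking the LCS table gives one alignment: FZ (A2,B1) → HL (A3,B2) → KR (A5,B5) → AX (A6,B7) → KR (A7,B9) → KR (A8,B11).
So the longest common subsequence has length 6.

6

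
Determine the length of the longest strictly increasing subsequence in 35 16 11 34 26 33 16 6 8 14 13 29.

Scanning left to right, the best length ending at each element is: 35→1, 16→1, 11→1, 34→2, 26→2, 33→3, 16→2, 6→1, 8→2, 14→3, 13→3, 29→4.
So the longest increasing subsequence has length 4, e.g. 6, 8, 14, 29.

4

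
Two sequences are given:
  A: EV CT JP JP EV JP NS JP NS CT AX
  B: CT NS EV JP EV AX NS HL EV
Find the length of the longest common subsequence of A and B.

4

Backtracking the LCS table gives one alignment: EV (A1,B3) → JP (A4,B4) → EV (A5,B5) → NS (A7,B7).
So the longest common subsequence has length 4.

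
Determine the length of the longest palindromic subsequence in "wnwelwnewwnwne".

One longest palindromic subsequence is wnwwewwnw (positions 1,2,3,6,8,9,10,11,12); it reads the same forward and backward, and the interval DP gives dp[1][14] = 9.

9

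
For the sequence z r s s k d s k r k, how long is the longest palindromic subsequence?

5

One longest palindromic subsequence is rkskr (positions 2,5,7,8,9); it reads the same forward and backward, and the interval DP gives dp[1][10] = 5.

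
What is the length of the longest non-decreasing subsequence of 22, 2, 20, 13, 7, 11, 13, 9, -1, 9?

4

Scanning left to right, the best length ending at each element is: 22→1, 2→1, 20→2, 13→2, 7→2, 11→3, 13→4, 9→3, -1→1, 9→4.
So the longest non-decreasing subsequence has length 4, e.g. 2, 7, 11, 13.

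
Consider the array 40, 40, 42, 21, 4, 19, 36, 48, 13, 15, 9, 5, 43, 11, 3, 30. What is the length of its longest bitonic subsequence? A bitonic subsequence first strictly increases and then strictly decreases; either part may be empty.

8

Let inc[i] be the LIS ending at i and dec[i] the longest strictly decreasing subsequence starting at i. inc = [1, 1, 2, 1, 1, 2, 3, 4, 2, 3, 2, 2, 4, 3, 1, 4], dec = [7, 7, 7, 6, 2, 5, 5, 5, 4, 4, 3, 2, 3, 2, 1, 1].
max_i inc[i]+dec[i]−1 = 8, with one witness 40, 42, 21, 19, 15, 9, 5, 3.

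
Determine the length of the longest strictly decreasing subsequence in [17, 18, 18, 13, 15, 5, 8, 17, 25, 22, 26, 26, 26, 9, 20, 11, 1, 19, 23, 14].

Let dp[i] be the longest decreasing subsequence ending at position i. Then dp = [1, 1, 1, 2, 2, 3, 3, 2, 1, 2, 1, 1, 1, 3, 3, 4, 5, 4, 2, 5].
The maximum is 5; one witness is 25, 22, 20, 11, 1 at positions 9,10,15,16,17.

5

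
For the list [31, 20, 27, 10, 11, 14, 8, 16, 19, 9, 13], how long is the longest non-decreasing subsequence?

5

Scanning left to right, the best length ending at each element is: 31→1, 20→1, 27→2, 10→1, 11→2, 14→3, 8→1, 16→4, 19→5, 9→2, 13→3.
So the longest non-decreasing subsequence has length 5, e.g. 10, 11, 14, 16, 19.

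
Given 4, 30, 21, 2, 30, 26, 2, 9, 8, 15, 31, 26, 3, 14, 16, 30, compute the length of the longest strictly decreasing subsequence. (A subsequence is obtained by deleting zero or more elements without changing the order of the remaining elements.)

5

Let dp[i] be the longest decreasing subsequence ending at position i. Then dp = [1, 1, 2, 3, 1, 2, 3, 3, 4, 3, 1, 2, 5, 4, 3, 2].
The maximum is 5; one witness is 30, 21, 9, 8, 3 at positions 2,3,8,9,13.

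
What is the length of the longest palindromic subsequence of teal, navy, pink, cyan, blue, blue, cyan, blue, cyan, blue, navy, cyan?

One longest palindromic subsequence is cyan blue cyan blue cyan blue cyan (positions 4,6,7,8,9,10,12); it reads the same forward and backward, and the interval DP gives dp[1][12] = 7.

7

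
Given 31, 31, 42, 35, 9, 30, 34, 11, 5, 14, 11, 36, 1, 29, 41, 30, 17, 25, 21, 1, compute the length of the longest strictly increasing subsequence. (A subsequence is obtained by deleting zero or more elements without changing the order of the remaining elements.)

Scanning left to right, the best length ending at each element is: 31→1, 31→1, 42→2, 35→2, 9→1, 30→2, 34→3, 11→2, 5→1, 14→3, 11→2, 36→4, 1→1, 29→4, 41→5, 30→5, 17→4, 25→5, 21→5, 1→1.
So the longest increasing subsequence has length 5, e.g. 9, 30, 34, 36, 41.

5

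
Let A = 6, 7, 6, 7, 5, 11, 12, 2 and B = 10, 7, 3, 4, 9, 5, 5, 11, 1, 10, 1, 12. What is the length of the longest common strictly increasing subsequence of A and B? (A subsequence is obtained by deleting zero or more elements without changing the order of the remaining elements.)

3

For each value that appears in both, track the longest common increasing run ending there.
The best achievable length is 3; one witness is 7, 11, 12 (A-positions 2,6,7, B-positions 2,8,12).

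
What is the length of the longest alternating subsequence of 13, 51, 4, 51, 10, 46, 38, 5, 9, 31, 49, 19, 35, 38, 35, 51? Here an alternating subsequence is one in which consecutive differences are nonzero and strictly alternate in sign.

Track the best alternating length ending on an up-step vs a down-step at each position: up/down = 1/1, 2/1, 1/3, 4/1, 4/5, 6/5, 6/7, 4/7, 8/7, 8/7, 8/5, 8/9, 10/9, 10/9, 10/11, 12/1.
The maximum over both is 12; one such subsequence is 13, 51, 4, 51, 10, 46, 5, 31, 19, 38, 35, 51.

12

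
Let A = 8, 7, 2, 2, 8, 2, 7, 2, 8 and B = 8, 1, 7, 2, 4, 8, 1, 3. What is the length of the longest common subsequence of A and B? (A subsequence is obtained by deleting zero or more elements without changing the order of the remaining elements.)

Backtracking the LCS table gives one alignment: 8 (A1,B1) → 7 (A2,B3) → 2 (A3,B4) → 8 (A5,B6).
So the longest common subsequence has length 4.

4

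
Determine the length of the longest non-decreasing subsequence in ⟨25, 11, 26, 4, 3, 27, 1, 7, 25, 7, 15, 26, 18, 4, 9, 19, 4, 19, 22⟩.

8

Let dp[i] be the longest non-decreasing subsequence ending at position i. Then dp = [1, 1, 2, 1, 1, 3, 1, 2, 3, 3, 4, 5, 5, 2, 4, 6, 3, 7, 8].
The maximum is 8; one witness is 4, 7, 7, 15, 18, 19, 19, 22 at positions 4,8,10,11,13,16,18,19.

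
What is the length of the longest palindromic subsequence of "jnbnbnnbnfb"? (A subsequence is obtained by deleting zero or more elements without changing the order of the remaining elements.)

8

One longest palindromic subsequence is bnbnnbnb (positions 3,4,5,6,7,8,9,11); it reads the same forward and backward, and the interval DP gives dp[1][11] = 8.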